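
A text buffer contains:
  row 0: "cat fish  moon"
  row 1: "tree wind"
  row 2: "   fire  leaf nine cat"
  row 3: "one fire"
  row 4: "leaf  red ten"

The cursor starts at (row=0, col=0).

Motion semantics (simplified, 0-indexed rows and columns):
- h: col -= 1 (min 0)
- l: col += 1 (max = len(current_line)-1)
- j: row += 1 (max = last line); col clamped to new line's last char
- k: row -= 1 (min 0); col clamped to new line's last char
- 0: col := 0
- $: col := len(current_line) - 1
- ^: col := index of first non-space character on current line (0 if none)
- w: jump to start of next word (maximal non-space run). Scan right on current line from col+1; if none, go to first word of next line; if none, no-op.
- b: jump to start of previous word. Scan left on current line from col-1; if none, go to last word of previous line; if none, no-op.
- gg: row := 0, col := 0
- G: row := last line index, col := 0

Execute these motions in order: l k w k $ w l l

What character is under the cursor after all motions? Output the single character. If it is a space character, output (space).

After 1 (l): row=0 col=1 char='a'
After 2 (k): row=0 col=1 char='a'
After 3 (w): row=0 col=4 char='f'
After 4 (k): row=0 col=4 char='f'
After 5 ($): row=0 col=13 char='n'
After 6 (w): row=1 col=0 char='t'
After 7 (l): row=1 col=1 char='r'
After 8 (l): row=1 col=2 char='e'

Answer: e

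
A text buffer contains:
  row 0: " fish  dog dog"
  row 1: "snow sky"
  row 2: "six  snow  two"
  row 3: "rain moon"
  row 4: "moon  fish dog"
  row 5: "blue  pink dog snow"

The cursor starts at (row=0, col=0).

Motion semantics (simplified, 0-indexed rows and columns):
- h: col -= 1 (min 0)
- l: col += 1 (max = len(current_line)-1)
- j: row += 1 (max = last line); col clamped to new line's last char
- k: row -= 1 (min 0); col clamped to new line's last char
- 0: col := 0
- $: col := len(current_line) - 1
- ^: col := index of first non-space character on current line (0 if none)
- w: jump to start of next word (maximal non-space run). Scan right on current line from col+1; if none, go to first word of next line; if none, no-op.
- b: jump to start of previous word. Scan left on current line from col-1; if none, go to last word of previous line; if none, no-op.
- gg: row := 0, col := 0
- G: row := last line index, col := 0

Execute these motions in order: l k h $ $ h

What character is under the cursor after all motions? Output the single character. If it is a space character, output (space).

Answer: o

Derivation:
After 1 (l): row=0 col=1 char='f'
After 2 (k): row=0 col=1 char='f'
After 3 (h): row=0 col=0 char='_'
After 4 ($): row=0 col=13 char='g'
After 5 ($): row=0 col=13 char='g'
After 6 (h): row=0 col=12 char='o'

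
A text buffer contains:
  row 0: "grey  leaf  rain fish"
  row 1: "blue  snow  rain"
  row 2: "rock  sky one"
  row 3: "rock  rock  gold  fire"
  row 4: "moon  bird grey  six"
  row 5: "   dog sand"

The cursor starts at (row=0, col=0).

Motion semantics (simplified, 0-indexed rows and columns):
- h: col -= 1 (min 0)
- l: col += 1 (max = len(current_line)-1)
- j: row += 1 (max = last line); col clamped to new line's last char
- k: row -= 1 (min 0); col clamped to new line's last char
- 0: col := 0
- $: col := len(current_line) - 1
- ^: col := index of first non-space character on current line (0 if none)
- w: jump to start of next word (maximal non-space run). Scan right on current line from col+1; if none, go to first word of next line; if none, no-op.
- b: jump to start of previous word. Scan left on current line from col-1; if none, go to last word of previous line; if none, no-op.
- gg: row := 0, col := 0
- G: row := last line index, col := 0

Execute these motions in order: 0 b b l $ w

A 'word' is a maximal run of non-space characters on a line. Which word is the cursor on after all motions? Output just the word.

Answer: blue

Derivation:
After 1 (0): row=0 col=0 char='g'
After 2 (b): row=0 col=0 char='g'
After 3 (b): row=0 col=0 char='g'
After 4 (l): row=0 col=1 char='r'
After 5 ($): row=0 col=20 char='h'
After 6 (w): row=1 col=0 char='b'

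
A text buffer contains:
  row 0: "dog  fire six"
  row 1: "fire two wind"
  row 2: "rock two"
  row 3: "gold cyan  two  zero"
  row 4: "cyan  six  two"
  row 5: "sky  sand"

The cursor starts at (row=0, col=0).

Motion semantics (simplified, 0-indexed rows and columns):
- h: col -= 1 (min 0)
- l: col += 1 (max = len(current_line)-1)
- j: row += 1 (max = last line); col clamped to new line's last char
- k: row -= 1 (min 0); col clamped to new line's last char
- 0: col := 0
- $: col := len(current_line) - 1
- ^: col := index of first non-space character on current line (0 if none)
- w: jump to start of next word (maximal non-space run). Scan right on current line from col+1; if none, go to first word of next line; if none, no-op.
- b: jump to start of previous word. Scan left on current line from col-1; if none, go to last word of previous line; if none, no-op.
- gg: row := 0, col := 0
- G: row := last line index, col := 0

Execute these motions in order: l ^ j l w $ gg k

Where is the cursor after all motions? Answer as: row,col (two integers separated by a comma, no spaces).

After 1 (l): row=0 col=1 char='o'
After 2 (^): row=0 col=0 char='d'
After 3 (j): row=1 col=0 char='f'
After 4 (l): row=1 col=1 char='i'
After 5 (w): row=1 col=5 char='t'
After 6 ($): row=1 col=12 char='d'
After 7 (gg): row=0 col=0 char='d'
After 8 (k): row=0 col=0 char='d'

Answer: 0,0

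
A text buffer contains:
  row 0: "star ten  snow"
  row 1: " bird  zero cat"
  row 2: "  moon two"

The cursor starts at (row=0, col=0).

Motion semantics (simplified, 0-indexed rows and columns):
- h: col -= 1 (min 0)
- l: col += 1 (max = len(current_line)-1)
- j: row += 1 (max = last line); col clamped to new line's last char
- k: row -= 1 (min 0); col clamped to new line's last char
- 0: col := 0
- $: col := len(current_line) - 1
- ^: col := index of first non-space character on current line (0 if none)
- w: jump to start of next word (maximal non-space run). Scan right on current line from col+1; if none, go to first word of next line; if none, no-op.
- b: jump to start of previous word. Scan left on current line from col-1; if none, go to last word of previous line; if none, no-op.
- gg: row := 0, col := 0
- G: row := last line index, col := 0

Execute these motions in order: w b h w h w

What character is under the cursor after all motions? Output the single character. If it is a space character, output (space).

Answer: t

Derivation:
After 1 (w): row=0 col=5 char='t'
After 2 (b): row=0 col=0 char='s'
After 3 (h): row=0 col=0 char='s'
After 4 (w): row=0 col=5 char='t'
After 5 (h): row=0 col=4 char='_'
After 6 (w): row=0 col=5 char='t'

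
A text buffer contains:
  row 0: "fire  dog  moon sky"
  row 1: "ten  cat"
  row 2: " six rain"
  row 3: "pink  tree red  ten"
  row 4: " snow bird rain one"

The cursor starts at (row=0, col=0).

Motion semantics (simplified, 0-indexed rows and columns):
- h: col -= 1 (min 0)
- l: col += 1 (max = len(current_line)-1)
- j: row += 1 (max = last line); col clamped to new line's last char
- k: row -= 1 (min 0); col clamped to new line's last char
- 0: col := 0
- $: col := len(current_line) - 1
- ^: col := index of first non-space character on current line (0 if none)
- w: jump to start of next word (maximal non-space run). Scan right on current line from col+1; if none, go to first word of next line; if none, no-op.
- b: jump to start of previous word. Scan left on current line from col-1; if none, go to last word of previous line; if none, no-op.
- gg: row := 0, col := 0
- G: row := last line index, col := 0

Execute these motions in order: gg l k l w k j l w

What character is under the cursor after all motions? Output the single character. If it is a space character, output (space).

After 1 (gg): row=0 col=0 char='f'
After 2 (l): row=0 col=1 char='i'
After 3 (k): row=0 col=1 char='i'
After 4 (l): row=0 col=2 char='r'
After 5 (w): row=0 col=6 char='d'
After 6 (k): row=0 col=6 char='d'
After 7 (j): row=1 col=6 char='a'
After 8 (l): row=1 col=7 char='t'
After 9 (w): row=2 col=1 char='s'

Answer: s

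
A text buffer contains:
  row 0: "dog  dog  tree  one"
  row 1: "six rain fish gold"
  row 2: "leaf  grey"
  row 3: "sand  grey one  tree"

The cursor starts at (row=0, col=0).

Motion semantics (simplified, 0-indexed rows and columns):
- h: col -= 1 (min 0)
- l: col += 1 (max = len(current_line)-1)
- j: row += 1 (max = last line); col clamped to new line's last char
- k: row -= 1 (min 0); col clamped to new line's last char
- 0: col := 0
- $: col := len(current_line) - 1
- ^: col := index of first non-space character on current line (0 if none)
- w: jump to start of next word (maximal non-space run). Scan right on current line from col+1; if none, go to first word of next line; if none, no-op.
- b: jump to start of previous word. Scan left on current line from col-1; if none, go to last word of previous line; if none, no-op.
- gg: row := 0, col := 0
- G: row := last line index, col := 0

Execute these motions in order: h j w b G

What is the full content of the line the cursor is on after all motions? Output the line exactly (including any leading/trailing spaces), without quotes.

Answer: sand  grey one  tree

Derivation:
After 1 (h): row=0 col=0 char='d'
After 2 (j): row=1 col=0 char='s'
After 3 (w): row=1 col=4 char='r'
After 4 (b): row=1 col=0 char='s'
After 5 (G): row=3 col=0 char='s'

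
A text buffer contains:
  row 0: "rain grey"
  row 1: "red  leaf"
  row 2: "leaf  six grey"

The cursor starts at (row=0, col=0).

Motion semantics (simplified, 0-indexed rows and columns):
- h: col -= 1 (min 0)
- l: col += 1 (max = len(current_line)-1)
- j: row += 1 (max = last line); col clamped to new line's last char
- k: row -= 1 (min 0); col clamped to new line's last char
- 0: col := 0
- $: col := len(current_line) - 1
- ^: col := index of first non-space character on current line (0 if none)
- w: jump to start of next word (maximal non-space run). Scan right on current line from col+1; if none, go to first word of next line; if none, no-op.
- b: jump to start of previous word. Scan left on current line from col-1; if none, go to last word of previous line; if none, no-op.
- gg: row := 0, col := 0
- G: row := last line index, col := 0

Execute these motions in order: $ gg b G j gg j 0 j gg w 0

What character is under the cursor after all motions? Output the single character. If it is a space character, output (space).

After 1 ($): row=0 col=8 char='y'
After 2 (gg): row=0 col=0 char='r'
After 3 (b): row=0 col=0 char='r'
After 4 (G): row=2 col=0 char='l'
After 5 (j): row=2 col=0 char='l'
After 6 (gg): row=0 col=0 char='r'
After 7 (j): row=1 col=0 char='r'
After 8 (0): row=1 col=0 char='r'
After 9 (j): row=2 col=0 char='l'
After 10 (gg): row=0 col=0 char='r'
After 11 (w): row=0 col=5 char='g'
After 12 (0): row=0 col=0 char='r'

Answer: r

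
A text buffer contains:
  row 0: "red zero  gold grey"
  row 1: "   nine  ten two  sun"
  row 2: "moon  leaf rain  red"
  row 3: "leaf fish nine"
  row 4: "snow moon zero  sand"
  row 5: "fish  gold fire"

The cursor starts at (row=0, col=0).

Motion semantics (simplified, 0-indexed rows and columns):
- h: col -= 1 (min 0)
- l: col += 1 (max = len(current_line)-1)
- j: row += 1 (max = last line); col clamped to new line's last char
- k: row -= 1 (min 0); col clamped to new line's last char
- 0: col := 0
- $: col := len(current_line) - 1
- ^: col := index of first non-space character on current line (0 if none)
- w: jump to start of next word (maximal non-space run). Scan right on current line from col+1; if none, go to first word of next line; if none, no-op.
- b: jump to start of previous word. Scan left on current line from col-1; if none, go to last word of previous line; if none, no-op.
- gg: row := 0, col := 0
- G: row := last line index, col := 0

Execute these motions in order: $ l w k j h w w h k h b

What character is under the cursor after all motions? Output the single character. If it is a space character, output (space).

Answer: z

Derivation:
After 1 ($): row=0 col=18 char='y'
After 2 (l): row=0 col=18 char='y'
After 3 (w): row=1 col=3 char='n'
After 4 (k): row=0 col=3 char='_'
After 5 (j): row=1 col=3 char='n'
After 6 (h): row=1 col=2 char='_'
After 7 (w): row=1 col=3 char='n'
After 8 (w): row=1 col=9 char='t'
After 9 (h): row=1 col=8 char='_'
After 10 (k): row=0 col=8 char='_'
After 11 (h): row=0 col=7 char='o'
After 12 (b): row=0 col=4 char='z'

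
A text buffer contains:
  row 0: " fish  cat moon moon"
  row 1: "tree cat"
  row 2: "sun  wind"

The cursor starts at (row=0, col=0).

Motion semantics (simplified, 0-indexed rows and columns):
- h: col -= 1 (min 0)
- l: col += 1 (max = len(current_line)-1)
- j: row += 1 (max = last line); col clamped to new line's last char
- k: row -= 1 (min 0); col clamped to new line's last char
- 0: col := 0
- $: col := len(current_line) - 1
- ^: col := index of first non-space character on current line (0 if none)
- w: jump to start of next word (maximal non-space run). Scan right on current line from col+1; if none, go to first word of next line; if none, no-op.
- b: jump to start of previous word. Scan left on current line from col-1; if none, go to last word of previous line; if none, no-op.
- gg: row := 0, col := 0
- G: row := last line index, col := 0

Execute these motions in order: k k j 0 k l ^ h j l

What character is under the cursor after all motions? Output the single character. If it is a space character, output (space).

After 1 (k): row=0 col=0 char='_'
After 2 (k): row=0 col=0 char='_'
After 3 (j): row=1 col=0 char='t'
After 4 (0): row=1 col=0 char='t'
After 5 (k): row=0 col=0 char='_'
After 6 (l): row=0 col=1 char='f'
After 7 (^): row=0 col=1 char='f'
After 8 (h): row=0 col=0 char='_'
After 9 (j): row=1 col=0 char='t'
After 10 (l): row=1 col=1 char='r'

Answer: r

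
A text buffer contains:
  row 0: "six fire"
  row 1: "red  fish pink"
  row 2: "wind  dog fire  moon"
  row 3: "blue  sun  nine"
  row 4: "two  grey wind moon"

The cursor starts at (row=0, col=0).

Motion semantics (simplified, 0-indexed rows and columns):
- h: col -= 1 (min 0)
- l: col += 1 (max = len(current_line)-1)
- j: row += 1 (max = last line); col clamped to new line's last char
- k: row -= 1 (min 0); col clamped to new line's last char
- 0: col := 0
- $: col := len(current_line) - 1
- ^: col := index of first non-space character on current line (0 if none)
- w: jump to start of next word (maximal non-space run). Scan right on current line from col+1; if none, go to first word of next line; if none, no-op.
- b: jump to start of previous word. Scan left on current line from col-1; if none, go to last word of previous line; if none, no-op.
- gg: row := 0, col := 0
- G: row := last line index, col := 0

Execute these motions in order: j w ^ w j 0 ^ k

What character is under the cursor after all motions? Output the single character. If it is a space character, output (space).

After 1 (j): row=1 col=0 char='r'
After 2 (w): row=1 col=5 char='f'
After 3 (^): row=1 col=0 char='r'
After 4 (w): row=1 col=5 char='f'
After 5 (j): row=2 col=5 char='_'
After 6 (0): row=2 col=0 char='w'
After 7 (^): row=2 col=0 char='w'
After 8 (k): row=1 col=0 char='r'

Answer: r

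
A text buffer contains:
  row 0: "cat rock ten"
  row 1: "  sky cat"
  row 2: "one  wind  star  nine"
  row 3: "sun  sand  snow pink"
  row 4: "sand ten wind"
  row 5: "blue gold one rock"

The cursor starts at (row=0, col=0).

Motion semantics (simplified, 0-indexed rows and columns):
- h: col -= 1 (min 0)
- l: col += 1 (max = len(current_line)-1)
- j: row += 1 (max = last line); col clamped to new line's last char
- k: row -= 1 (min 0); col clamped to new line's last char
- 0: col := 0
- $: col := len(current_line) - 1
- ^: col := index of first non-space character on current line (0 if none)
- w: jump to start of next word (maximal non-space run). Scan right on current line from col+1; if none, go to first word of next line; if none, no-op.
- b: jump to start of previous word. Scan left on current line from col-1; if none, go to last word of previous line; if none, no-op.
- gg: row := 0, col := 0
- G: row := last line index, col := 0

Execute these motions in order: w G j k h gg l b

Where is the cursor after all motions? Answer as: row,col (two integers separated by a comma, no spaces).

Answer: 0,0

Derivation:
After 1 (w): row=0 col=4 char='r'
After 2 (G): row=5 col=0 char='b'
After 3 (j): row=5 col=0 char='b'
After 4 (k): row=4 col=0 char='s'
After 5 (h): row=4 col=0 char='s'
After 6 (gg): row=0 col=0 char='c'
After 7 (l): row=0 col=1 char='a'
After 8 (b): row=0 col=0 char='c'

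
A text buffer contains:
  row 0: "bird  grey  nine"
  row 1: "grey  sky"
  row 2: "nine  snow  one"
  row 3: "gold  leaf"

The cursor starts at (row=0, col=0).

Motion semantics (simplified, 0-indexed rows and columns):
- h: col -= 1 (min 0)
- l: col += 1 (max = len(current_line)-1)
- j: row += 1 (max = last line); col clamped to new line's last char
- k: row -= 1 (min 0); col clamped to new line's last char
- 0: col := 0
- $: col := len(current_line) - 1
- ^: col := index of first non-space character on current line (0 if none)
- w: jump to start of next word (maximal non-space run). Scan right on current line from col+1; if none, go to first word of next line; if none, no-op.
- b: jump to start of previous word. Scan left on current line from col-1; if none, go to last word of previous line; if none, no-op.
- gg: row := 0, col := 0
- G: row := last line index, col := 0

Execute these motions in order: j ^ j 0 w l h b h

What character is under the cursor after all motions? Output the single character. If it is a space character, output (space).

Answer: n

Derivation:
After 1 (j): row=1 col=0 char='g'
After 2 (^): row=1 col=0 char='g'
After 3 (j): row=2 col=0 char='n'
After 4 (0): row=2 col=0 char='n'
After 5 (w): row=2 col=6 char='s'
After 6 (l): row=2 col=7 char='n'
After 7 (h): row=2 col=6 char='s'
After 8 (b): row=2 col=0 char='n'
After 9 (h): row=2 col=0 char='n'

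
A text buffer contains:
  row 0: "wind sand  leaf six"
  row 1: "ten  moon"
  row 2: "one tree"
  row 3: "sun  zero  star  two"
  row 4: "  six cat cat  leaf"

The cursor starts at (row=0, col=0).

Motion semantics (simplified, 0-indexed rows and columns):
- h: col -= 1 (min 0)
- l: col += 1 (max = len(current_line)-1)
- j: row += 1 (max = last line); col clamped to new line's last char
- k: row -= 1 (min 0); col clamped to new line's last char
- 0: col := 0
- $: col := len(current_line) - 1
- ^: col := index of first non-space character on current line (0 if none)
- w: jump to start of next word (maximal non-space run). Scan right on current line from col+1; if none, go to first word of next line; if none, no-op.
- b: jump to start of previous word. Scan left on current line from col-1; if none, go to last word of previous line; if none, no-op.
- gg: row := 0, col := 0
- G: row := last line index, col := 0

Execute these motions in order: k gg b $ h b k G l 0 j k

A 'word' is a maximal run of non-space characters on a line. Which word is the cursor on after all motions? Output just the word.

After 1 (k): row=0 col=0 char='w'
After 2 (gg): row=0 col=0 char='w'
After 3 (b): row=0 col=0 char='w'
After 4 ($): row=0 col=18 char='x'
After 5 (h): row=0 col=17 char='i'
After 6 (b): row=0 col=16 char='s'
After 7 (k): row=0 col=16 char='s'
After 8 (G): row=4 col=0 char='_'
After 9 (l): row=4 col=1 char='_'
After 10 (0): row=4 col=0 char='_'
After 11 (j): row=4 col=0 char='_'
After 12 (k): row=3 col=0 char='s'

Answer: sun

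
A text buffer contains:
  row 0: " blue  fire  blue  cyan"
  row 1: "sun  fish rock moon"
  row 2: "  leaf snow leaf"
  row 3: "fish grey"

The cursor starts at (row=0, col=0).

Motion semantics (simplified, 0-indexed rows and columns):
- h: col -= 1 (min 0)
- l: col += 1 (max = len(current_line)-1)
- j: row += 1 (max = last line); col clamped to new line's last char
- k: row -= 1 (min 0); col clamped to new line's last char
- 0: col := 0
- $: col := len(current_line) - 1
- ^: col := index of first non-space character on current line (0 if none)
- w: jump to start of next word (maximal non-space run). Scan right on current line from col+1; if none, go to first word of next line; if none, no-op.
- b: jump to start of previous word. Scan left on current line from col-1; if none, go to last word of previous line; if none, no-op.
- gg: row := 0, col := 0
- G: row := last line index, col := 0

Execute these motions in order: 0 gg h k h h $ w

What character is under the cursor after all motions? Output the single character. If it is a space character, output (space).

After 1 (0): row=0 col=0 char='_'
After 2 (gg): row=0 col=0 char='_'
After 3 (h): row=0 col=0 char='_'
After 4 (k): row=0 col=0 char='_'
After 5 (h): row=0 col=0 char='_'
After 6 (h): row=0 col=0 char='_'
After 7 ($): row=0 col=22 char='n'
After 8 (w): row=1 col=0 char='s'

Answer: s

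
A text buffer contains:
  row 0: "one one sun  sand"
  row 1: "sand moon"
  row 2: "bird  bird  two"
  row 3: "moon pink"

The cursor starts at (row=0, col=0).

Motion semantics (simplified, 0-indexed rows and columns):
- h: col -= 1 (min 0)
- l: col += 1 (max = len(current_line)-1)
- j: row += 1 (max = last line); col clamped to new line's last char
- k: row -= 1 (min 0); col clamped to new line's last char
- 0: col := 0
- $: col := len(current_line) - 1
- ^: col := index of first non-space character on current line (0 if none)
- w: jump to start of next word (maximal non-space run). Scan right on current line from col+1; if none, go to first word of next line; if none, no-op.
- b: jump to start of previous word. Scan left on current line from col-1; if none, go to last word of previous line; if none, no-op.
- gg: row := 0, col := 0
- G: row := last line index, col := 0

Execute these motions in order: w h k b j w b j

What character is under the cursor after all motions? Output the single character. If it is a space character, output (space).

Answer: b

Derivation:
After 1 (w): row=0 col=4 char='o'
After 2 (h): row=0 col=3 char='_'
After 3 (k): row=0 col=3 char='_'
After 4 (b): row=0 col=0 char='o'
After 5 (j): row=1 col=0 char='s'
After 6 (w): row=1 col=5 char='m'
After 7 (b): row=1 col=0 char='s'
After 8 (j): row=2 col=0 char='b'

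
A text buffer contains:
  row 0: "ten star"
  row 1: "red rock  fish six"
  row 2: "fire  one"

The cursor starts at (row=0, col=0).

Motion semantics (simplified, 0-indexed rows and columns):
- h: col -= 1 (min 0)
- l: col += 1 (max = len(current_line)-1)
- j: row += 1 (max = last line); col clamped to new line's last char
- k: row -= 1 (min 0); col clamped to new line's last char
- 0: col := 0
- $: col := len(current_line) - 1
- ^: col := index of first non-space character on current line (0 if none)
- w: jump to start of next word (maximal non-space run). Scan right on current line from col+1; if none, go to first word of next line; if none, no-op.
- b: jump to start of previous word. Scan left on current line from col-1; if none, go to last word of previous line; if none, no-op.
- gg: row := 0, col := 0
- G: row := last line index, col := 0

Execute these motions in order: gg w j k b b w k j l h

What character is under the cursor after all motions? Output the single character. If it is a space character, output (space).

After 1 (gg): row=0 col=0 char='t'
After 2 (w): row=0 col=4 char='s'
After 3 (j): row=1 col=4 char='r'
After 4 (k): row=0 col=4 char='s'
After 5 (b): row=0 col=0 char='t'
After 6 (b): row=0 col=0 char='t'
After 7 (w): row=0 col=4 char='s'
After 8 (k): row=0 col=4 char='s'
After 9 (j): row=1 col=4 char='r'
After 10 (l): row=1 col=5 char='o'
After 11 (h): row=1 col=4 char='r'

Answer: r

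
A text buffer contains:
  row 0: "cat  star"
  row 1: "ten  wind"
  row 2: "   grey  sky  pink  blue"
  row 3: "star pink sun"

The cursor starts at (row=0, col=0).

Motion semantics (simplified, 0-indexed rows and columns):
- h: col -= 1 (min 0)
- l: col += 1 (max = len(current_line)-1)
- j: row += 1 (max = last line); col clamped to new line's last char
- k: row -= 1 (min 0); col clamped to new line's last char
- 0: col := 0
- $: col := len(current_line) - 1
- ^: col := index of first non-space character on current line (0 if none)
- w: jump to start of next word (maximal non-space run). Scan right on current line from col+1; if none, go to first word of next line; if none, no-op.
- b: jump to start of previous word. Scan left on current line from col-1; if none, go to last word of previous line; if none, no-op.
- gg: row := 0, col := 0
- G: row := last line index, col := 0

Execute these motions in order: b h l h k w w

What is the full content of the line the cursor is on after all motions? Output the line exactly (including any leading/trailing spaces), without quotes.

After 1 (b): row=0 col=0 char='c'
After 2 (h): row=0 col=0 char='c'
After 3 (l): row=0 col=1 char='a'
After 4 (h): row=0 col=0 char='c'
After 5 (k): row=0 col=0 char='c'
After 6 (w): row=0 col=5 char='s'
After 7 (w): row=1 col=0 char='t'

Answer: ten  wind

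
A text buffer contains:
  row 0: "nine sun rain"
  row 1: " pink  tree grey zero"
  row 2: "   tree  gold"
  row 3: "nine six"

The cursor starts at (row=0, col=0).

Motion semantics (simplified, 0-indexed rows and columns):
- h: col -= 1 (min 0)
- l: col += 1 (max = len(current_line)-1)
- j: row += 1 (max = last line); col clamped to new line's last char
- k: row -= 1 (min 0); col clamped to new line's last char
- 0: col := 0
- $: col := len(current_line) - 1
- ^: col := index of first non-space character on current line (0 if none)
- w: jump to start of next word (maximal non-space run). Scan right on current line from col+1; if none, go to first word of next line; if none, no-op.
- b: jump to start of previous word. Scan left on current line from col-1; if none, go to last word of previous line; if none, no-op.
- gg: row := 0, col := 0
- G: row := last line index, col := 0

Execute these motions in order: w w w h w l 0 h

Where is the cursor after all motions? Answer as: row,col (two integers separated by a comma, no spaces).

Answer: 1,0

Derivation:
After 1 (w): row=0 col=5 char='s'
After 2 (w): row=0 col=9 char='r'
After 3 (w): row=1 col=1 char='p'
After 4 (h): row=1 col=0 char='_'
After 5 (w): row=1 col=1 char='p'
After 6 (l): row=1 col=2 char='i'
After 7 (0): row=1 col=0 char='_'
After 8 (h): row=1 col=0 char='_'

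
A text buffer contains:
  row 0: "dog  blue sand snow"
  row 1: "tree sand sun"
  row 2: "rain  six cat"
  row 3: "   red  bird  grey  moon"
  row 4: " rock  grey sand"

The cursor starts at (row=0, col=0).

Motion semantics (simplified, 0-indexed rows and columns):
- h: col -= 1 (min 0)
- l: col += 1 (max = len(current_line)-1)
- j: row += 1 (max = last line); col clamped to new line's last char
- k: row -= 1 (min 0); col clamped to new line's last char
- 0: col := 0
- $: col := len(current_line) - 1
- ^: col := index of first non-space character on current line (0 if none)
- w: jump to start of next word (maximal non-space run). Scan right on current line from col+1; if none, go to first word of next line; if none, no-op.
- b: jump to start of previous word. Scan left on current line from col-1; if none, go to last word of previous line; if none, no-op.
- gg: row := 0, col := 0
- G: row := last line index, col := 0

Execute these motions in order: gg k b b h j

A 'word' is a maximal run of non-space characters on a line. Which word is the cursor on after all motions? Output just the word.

After 1 (gg): row=0 col=0 char='d'
After 2 (k): row=0 col=0 char='d'
After 3 (b): row=0 col=0 char='d'
After 4 (b): row=0 col=0 char='d'
After 5 (h): row=0 col=0 char='d'
After 6 (j): row=1 col=0 char='t'

Answer: tree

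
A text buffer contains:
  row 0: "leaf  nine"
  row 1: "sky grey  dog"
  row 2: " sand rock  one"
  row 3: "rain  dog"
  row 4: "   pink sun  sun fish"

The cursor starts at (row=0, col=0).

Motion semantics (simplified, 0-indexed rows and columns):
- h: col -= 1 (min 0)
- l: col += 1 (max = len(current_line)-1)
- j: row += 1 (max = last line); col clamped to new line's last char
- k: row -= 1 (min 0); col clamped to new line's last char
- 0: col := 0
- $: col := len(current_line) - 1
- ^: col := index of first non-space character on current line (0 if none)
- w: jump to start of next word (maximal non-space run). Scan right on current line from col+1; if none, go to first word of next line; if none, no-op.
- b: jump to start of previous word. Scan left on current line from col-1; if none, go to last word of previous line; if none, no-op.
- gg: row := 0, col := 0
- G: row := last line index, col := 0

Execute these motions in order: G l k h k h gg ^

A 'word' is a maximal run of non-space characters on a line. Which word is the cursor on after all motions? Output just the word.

After 1 (G): row=4 col=0 char='_'
After 2 (l): row=4 col=1 char='_'
After 3 (k): row=3 col=1 char='a'
After 4 (h): row=3 col=0 char='r'
After 5 (k): row=2 col=0 char='_'
After 6 (h): row=2 col=0 char='_'
After 7 (gg): row=0 col=0 char='l'
After 8 (^): row=0 col=0 char='l'

Answer: leaf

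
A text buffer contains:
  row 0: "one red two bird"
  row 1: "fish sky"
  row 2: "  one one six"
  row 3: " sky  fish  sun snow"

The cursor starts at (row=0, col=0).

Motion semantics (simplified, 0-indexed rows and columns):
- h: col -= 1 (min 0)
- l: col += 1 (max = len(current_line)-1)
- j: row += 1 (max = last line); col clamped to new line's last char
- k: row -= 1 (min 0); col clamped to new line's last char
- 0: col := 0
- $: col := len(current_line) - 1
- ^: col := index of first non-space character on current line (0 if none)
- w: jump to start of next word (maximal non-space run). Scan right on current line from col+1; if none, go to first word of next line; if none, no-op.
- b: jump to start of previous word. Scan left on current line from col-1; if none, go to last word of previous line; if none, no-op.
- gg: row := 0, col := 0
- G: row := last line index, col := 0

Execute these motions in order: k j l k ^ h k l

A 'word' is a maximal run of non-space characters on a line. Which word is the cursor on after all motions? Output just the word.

Answer: one

Derivation:
After 1 (k): row=0 col=0 char='o'
After 2 (j): row=1 col=0 char='f'
After 3 (l): row=1 col=1 char='i'
After 4 (k): row=0 col=1 char='n'
After 5 (^): row=0 col=0 char='o'
After 6 (h): row=0 col=0 char='o'
After 7 (k): row=0 col=0 char='o'
After 8 (l): row=0 col=1 char='n'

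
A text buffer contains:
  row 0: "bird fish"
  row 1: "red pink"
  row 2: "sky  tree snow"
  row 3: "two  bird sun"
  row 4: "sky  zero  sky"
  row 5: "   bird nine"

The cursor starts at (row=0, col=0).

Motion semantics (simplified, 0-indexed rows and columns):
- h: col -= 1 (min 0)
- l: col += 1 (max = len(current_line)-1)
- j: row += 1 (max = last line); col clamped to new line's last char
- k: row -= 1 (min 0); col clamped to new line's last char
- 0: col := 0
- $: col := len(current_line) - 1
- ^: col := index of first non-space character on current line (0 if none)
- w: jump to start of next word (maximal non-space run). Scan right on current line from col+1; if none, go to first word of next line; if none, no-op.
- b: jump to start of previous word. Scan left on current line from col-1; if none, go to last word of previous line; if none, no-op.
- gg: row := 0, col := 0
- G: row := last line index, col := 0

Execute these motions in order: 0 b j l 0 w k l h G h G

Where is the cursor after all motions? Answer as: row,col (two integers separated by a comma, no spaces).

Answer: 5,0

Derivation:
After 1 (0): row=0 col=0 char='b'
After 2 (b): row=0 col=0 char='b'
After 3 (j): row=1 col=0 char='r'
After 4 (l): row=1 col=1 char='e'
After 5 (0): row=1 col=0 char='r'
After 6 (w): row=1 col=4 char='p'
After 7 (k): row=0 col=4 char='_'
After 8 (l): row=0 col=5 char='f'
After 9 (h): row=0 col=4 char='_'
After 10 (G): row=5 col=0 char='_'
After 11 (h): row=5 col=0 char='_'
After 12 (G): row=5 col=0 char='_'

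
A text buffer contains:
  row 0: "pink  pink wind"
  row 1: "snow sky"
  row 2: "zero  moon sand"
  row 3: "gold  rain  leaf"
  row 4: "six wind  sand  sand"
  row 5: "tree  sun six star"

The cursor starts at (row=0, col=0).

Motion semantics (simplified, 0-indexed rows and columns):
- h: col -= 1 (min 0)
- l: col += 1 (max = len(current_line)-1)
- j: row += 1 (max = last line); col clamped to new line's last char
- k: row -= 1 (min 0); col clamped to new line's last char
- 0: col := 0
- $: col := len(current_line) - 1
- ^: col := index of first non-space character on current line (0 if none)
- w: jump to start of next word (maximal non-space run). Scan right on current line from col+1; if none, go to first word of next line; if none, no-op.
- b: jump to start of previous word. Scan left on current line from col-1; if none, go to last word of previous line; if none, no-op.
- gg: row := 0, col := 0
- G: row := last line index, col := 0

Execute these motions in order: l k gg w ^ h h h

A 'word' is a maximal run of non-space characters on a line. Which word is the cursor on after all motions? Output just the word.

After 1 (l): row=0 col=1 char='i'
After 2 (k): row=0 col=1 char='i'
After 3 (gg): row=0 col=0 char='p'
After 4 (w): row=0 col=6 char='p'
After 5 (^): row=0 col=0 char='p'
After 6 (h): row=0 col=0 char='p'
After 7 (h): row=0 col=0 char='p'
After 8 (h): row=0 col=0 char='p'

Answer: pink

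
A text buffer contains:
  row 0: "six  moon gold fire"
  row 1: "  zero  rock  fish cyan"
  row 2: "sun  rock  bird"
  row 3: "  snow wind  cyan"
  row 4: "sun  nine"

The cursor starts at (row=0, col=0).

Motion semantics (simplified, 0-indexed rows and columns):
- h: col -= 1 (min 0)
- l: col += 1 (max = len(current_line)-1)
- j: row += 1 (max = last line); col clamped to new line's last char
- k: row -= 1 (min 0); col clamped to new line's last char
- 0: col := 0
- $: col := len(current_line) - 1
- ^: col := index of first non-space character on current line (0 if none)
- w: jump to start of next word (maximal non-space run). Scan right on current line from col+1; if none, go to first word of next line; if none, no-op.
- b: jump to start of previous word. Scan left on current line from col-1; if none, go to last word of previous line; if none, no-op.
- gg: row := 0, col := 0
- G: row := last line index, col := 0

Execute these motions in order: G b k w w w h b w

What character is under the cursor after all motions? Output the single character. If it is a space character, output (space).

After 1 (G): row=4 col=0 char='s'
After 2 (b): row=3 col=13 char='c'
After 3 (k): row=2 col=13 char='r'
After 4 (w): row=3 col=2 char='s'
After 5 (w): row=3 col=7 char='w'
After 6 (w): row=3 col=13 char='c'
After 7 (h): row=3 col=12 char='_'
After 8 (b): row=3 col=7 char='w'
After 9 (w): row=3 col=13 char='c'

Answer: c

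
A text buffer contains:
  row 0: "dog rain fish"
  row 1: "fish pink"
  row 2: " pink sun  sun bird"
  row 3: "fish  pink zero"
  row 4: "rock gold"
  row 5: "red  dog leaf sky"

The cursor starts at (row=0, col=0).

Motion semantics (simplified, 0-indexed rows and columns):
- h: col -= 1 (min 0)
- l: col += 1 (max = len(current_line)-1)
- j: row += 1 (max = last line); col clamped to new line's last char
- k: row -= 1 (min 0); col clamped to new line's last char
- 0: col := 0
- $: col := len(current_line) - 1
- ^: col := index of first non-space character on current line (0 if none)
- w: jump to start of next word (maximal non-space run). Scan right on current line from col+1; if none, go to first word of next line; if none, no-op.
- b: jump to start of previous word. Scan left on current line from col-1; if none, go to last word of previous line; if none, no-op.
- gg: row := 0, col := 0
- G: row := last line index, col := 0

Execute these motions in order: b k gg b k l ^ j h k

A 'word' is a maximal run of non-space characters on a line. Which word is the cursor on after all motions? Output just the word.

After 1 (b): row=0 col=0 char='d'
After 2 (k): row=0 col=0 char='d'
After 3 (gg): row=0 col=0 char='d'
After 4 (b): row=0 col=0 char='d'
After 5 (k): row=0 col=0 char='d'
After 6 (l): row=0 col=1 char='o'
After 7 (^): row=0 col=0 char='d'
After 8 (j): row=1 col=0 char='f'
After 9 (h): row=1 col=0 char='f'
After 10 (k): row=0 col=0 char='d'

Answer: dog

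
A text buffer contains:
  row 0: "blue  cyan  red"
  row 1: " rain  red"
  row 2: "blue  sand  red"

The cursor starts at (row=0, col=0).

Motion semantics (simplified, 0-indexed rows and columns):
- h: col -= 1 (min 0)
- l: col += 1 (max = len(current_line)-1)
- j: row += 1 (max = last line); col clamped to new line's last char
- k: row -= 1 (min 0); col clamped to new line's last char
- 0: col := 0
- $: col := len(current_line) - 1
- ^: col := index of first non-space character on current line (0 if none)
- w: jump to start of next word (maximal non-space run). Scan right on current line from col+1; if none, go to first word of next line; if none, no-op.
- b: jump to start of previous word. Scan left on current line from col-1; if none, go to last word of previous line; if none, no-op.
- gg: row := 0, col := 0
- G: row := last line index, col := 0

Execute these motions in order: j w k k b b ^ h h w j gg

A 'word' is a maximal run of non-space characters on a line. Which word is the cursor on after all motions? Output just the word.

Answer: blue

Derivation:
After 1 (j): row=1 col=0 char='_'
After 2 (w): row=1 col=1 char='r'
After 3 (k): row=0 col=1 char='l'
After 4 (k): row=0 col=1 char='l'
After 5 (b): row=0 col=0 char='b'
After 6 (b): row=0 col=0 char='b'
After 7 (^): row=0 col=0 char='b'
After 8 (h): row=0 col=0 char='b'
After 9 (h): row=0 col=0 char='b'
After 10 (w): row=0 col=6 char='c'
After 11 (j): row=1 col=6 char='_'
After 12 (gg): row=0 col=0 char='b'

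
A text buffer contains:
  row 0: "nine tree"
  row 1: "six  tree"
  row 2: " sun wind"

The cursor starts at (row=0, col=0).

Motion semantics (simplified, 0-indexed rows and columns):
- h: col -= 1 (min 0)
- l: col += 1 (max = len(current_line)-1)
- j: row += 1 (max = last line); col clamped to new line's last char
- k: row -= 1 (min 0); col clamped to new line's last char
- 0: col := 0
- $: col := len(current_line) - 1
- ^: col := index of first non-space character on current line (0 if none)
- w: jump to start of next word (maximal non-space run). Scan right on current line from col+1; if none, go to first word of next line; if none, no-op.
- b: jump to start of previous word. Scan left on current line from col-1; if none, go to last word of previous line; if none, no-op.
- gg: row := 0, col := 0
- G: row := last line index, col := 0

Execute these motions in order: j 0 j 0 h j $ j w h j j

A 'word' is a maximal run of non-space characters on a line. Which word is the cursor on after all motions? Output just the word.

Answer: wind

Derivation:
After 1 (j): row=1 col=0 char='s'
After 2 (0): row=1 col=0 char='s'
After 3 (j): row=2 col=0 char='_'
After 4 (0): row=2 col=0 char='_'
After 5 (h): row=2 col=0 char='_'
After 6 (j): row=2 col=0 char='_'
After 7 ($): row=2 col=8 char='d'
After 8 (j): row=2 col=8 char='d'
After 9 (w): row=2 col=8 char='d'
After 10 (h): row=2 col=7 char='n'
After 11 (j): row=2 col=7 char='n'
After 12 (j): row=2 col=7 char='n'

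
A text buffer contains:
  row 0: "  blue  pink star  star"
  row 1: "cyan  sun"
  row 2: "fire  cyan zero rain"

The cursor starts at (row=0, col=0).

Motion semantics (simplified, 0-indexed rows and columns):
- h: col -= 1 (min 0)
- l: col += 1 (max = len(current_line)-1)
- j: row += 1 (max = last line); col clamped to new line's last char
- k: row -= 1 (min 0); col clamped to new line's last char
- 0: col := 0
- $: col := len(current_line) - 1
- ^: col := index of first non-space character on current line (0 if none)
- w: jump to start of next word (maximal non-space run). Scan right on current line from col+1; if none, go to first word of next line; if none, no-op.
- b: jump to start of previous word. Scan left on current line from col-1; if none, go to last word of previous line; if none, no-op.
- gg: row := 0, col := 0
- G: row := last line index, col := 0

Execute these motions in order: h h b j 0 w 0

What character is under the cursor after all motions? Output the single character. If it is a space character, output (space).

After 1 (h): row=0 col=0 char='_'
After 2 (h): row=0 col=0 char='_'
After 3 (b): row=0 col=0 char='_'
After 4 (j): row=1 col=0 char='c'
After 5 (0): row=1 col=0 char='c'
After 6 (w): row=1 col=6 char='s'
After 7 (0): row=1 col=0 char='c'

Answer: c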